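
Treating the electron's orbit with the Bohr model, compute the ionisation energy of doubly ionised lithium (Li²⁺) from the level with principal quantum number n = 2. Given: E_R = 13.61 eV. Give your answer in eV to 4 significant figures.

30.62 eV

E_n = −E_R·Z²/n² = −13.61 × 3²/2² eV = -30.62 eV
Ionisation energy = −E_n = 30.62 eV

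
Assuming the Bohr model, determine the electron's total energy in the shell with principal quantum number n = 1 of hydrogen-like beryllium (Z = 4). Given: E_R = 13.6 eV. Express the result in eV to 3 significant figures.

-218 eV

E_n = −E_R·Z²/n² = −13.6 × 4²/1² = -218 eV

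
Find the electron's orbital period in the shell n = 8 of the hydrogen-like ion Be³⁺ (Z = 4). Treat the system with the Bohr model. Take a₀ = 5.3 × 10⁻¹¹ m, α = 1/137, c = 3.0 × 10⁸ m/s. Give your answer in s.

r = n²a₀/Z = 8²·5.3 × 10⁻¹¹/4 = 8.5 × 10⁻¹⁰ m
v = Zαc/n = 4·0.0073·3.0 × 10⁸/8 = 1.1 × 10⁶ m/s
T = 2πr/v = 4.9 × 10⁻¹⁵ s

4.9 × 10⁻¹⁵ s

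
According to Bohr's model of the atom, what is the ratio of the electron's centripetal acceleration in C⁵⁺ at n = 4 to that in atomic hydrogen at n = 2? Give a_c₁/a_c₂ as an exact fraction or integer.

27/2

a_c ∝ Z^3 · n^-4
a_c₁/a_c₂ = (6/1)^3 · (4/2)^-4 = 27/2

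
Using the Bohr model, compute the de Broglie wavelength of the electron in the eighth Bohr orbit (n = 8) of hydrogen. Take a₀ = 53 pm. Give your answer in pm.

2700 pm

The Bohr quantisation condition is nλ = 2πr_n.
r_n = n²a₀/Z = 3400 pm
λ = 2πr_n/n = 2π·3400/8 = 2700 pm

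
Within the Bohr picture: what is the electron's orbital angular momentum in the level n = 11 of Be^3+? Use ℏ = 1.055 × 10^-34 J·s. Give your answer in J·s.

1.160 × 10^-33 J·s

L_n = nℏ = 11 × 1.055 × 10^-34 = 1.160 × 10^-33 J·s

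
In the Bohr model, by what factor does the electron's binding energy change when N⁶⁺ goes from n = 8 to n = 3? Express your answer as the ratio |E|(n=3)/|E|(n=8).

|E| ∝ Z^2 · n^-2; with Z fixed, |E| ∝ n^-2.
|E|(n=3)/|E|(n=8) = (3/8)^-2 = 64/9

64/9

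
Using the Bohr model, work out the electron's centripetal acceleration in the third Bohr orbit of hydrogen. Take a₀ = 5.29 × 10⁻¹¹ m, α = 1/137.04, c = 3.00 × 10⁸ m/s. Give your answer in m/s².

1.12 × 10²¹ m/s²

r = n²a₀/Z = 4.76 × 10⁻¹⁰ m, v = Zαc/n = 7.30 × 10⁵ m/s
a = v²/r = (7.30 × 10⁵)² / 4.76 × 10⁻¹⁰ = 1.12 × 10²¹ m/s²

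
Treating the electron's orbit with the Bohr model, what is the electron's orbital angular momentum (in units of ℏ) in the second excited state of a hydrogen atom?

3

L_n = nℏ, so L/ℏ = n = 3.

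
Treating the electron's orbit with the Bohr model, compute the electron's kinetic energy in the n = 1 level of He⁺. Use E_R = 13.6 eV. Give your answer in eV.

For a Coulomb orbit the virial theorem gives K = −E_n.
E_n = −E_R·Z²/n², so K = E_R·Z²/n² = 13.6 × 2²/1² = 54.4 eV

54.4 eV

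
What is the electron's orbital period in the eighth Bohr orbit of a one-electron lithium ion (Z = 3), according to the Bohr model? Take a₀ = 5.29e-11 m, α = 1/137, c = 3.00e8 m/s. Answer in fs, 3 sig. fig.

8.63 fs

r = n²a₀/Z = 8²·5.29e-11/3 = 1.13e-9 m
v = Zαc/n = 3·0.00730·3.00e8/8 = 8.21e5 m/s
T = 2πr/v = 8.63e-15 s = 8.63 fs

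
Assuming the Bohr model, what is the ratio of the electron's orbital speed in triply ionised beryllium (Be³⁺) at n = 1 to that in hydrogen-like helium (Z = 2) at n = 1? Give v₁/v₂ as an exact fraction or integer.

v ∝ Z^1 · n^-1
v₁/v₂ = (4/2)^1 · (1/1)^-1 = 2

2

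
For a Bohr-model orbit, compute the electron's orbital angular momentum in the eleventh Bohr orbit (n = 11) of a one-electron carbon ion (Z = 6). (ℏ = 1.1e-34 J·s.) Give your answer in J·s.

L_n = nℏ = 11 × 1.1e-34 = 1.2e-33 J·s

1.2e-33 J·s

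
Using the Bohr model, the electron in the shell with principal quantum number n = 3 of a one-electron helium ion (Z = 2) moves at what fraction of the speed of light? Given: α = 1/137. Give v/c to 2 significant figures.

0.0049

v_n = Zαc/n, so v/c = Zα/n = 2 × 0.0073 / 3 = 0.0049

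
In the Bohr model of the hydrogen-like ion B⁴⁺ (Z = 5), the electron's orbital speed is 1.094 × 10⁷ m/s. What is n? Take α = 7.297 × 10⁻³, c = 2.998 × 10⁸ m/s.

1

v_n = Zαc/n ⇒ n = Zαc/v = 5 × 0.007297 × 2.998 × 10⁸ / 1.094 × 10⁷ ≈ 1.00
n = 1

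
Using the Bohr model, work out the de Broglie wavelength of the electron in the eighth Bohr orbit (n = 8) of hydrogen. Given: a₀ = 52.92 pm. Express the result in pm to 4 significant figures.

2660 pm

The Bohr quantisation condition is nλ = 2πr_n.
r_n = n²a₀/Z = 3387 pm
λ = 2πr_n/n = 2π·3387/8 = 2660 pm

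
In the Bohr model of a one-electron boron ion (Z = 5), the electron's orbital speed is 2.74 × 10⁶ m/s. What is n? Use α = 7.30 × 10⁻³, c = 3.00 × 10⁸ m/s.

v_n = Zαc/n ⇒ n = Zαc/v = 5 × 0.00730 × 3.00 × 10⁸ / 2.74 × 10⁶ ≈ 4.00
n = 4

4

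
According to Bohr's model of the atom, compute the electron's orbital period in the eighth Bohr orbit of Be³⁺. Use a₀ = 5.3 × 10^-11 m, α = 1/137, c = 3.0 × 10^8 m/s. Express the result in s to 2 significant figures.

4.9 × 10^-15 s

r = n²a₀/Z = 8²·5.3 × 10^-11/4 = 8.5 × 10^-10 m
v = Zαc/n = 4·0.0073·3.0 × 10^8/8 = 1.1 × 10^6 m/s
T = 2πr/v = 4.9 × 10^-15 s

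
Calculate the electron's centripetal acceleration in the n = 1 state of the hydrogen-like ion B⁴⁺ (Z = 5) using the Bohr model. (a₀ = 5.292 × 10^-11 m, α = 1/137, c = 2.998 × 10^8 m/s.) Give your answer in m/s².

1.131 × 10^25 m/s²

r = n²a₀/Z = 1.058 × 10^-11 m, v = Zαc/n = 1.094 × 10^7 m/s
a = v²/r = (1.094 × 10^7)² / 1.058 × 10^-11 = 1.131 × 10^25 m/s²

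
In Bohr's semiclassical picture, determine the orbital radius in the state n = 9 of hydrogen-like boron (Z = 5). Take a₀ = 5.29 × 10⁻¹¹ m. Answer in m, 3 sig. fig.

r_n = n²a₀/Z = 9² × 5.29 × 10⁻¹¹ / 5
    = 81 × 5.29 × 10⁻¹¹ / 5 = 8.57 × 10⁻¹⁰ m

8.57 × 10⁻¹⁰ m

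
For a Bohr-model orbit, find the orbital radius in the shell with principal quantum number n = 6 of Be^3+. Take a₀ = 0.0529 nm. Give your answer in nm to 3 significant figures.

r_n = n²a₀/Z = 6² × 0.0529 / 4
    = 36 × 0.0529 / 4 = 0.476 nm

0.476 nm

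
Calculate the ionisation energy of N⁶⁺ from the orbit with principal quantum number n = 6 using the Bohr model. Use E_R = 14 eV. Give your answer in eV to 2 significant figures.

E_n = −E_R·Z²/n² = −14 × 7²/6² eV = -19 eV
Ionisation energy = −E_n = 19 eV

19 eV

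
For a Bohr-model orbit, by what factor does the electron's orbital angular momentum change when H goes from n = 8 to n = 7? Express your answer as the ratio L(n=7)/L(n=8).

7/8

L = nℏ depends only on n, so L ∝ n.
L(n=7)/L(n=8) = (7/8)^1 = 7/8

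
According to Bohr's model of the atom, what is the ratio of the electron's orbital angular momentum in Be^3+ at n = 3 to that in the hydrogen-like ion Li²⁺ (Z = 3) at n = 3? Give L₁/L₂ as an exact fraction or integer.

L = nℏ is independent of Z.
L₁/L₂ = n₁/n₂ = 3/3 = 1

1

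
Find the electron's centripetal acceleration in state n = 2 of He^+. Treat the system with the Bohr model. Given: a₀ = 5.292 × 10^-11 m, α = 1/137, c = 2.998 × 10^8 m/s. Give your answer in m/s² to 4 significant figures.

r = n²a₀/Z = 1.058 × 10^-10 m, v = Zαc/n = 2.188 × 10^6 m/s
a = v²/r = (2.188 × 10^6)² / 1.058 × 10^-10 = 4.525 × 10^22 m/s²

4.525 × 10^22 m/s²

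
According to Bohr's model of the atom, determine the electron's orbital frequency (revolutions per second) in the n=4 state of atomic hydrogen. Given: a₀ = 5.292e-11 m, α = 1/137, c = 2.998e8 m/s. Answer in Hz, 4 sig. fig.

1.028e14 Hz

r = n²a₀/Z = 8.467e-10 m, v = Zαc/n = 5.471e5 m/s
f = v/(2πr) = 1.028e14 Hz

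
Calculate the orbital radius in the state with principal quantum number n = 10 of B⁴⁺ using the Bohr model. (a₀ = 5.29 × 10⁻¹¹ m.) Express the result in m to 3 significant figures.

r_n = n²a₀/Z = 10² × 5.29 × 10⁻¹¹ / 5
    = 100 × 5.29 × 10⁻¹¹ / 5 = 1.06 × 10⁻⁹ m

1.06 × 10⁻⁹ m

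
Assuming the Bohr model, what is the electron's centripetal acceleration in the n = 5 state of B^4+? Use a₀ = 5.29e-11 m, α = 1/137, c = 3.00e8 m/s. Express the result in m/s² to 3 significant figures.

r = n²a₀/Z = 2.64e-10 m, v = Zαc/n = 2.19e6 m/s
a = v²/r = (2.19e6)² / 2.64e-10 = 1.81e22 m/s²

1.81e22 m/s²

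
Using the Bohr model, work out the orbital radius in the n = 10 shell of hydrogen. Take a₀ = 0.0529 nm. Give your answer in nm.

5.29 nm

r_n = n²a₀/Z = 10² × 0.0529 / 1
    = 100 × 0.0529 / 1 = 5.29 nm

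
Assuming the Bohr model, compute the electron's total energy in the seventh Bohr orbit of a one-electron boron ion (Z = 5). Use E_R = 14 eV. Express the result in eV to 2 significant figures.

-7.1 eV

E_n = −E_R·Z²/n² = −14 × 5²/7² = -7.1 eV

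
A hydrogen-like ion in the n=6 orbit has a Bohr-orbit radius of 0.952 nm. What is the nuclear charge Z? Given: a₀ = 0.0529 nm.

2

r_n = n²a₀/Z ⇒ Z = n²a₀/r = 6² × 0.0529 / 0.952 ≈ 2.00
Z = 2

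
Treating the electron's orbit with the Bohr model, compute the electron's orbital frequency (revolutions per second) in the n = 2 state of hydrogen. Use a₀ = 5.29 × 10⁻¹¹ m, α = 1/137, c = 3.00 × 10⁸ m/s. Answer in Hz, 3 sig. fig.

8.24 × 10¹⁴ Hz

r = n²a₀/Z = 2.12 × 10⁻¹⁰ m, v = Zαc/n = 1.09 × 10⁶ m/s
f = v/(2πr) = 8.24 × 10¹⁴ Hz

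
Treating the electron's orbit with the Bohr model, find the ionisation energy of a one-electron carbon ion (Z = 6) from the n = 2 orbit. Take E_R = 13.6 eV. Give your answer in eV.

E_n = −E_R·Z²/n² = −13.6 × 6²/2² eV = -122 eV
Ionisation energy = −E_n = 122 eV

122 eV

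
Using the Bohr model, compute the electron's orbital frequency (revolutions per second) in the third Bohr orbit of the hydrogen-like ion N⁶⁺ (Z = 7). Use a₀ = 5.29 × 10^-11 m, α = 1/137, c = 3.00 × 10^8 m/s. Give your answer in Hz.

r = n²a₀/Z = 6.80 × 10^-11 m, v = Zαc/n = 5.11 × 10^6 m/s
f = v/(2πr) = 1.20 × 10^16 Hz

1.20 × 10^16 Hz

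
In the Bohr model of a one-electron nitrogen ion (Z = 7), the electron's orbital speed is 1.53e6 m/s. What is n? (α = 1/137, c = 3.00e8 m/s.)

v_n = Zαc/n ⇒ n = Zαc/v = 7 × 0.00730 × 3.00e8 / 1.53e6 ≈ 10.02
n = 10

10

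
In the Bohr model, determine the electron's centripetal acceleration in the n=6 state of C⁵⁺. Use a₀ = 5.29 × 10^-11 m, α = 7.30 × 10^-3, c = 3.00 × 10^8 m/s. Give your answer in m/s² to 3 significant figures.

r = n²a₀/Z = 3.17 × 10^-10 m, v = Zαc/n = 2.19 × 10^6 m/s
a = v²/r = (2.19 × 10^6)² / 3.17 × 10^-10 = 1.51 × 10^22 m/s²

1.51 × 10^22 m/s²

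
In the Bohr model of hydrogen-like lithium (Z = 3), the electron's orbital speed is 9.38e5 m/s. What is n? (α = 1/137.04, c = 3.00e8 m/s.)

v_n = Zαc/n ⇒ n = Zαc/v = 3 × 0.00730 × 3.00e8 / 9.38e5 ≈ 7.00
n = 7

7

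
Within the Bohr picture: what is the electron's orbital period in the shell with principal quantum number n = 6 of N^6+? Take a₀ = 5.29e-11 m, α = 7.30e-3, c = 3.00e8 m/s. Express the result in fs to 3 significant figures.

r = n²a₀/Z = 6²·5.29e-11/7 = 2.72e-10 m
v = Zαc/n = 7·0.00730·3.00e8/6 = 2.56e6 m/s
T = 2πr/v = 6.69e-16 s = 0.669 fs

0.669 fs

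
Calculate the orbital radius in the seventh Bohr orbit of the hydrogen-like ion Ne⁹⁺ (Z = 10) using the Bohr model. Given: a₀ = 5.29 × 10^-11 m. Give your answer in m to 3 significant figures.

r_n = n²a₀/Z = 7² × 5.29 × 10^-11 / 10
    = 49 × 5.29 × 10^-11 / 10 = 2.59 × 10^-10 m

2.59 × 10^-10 m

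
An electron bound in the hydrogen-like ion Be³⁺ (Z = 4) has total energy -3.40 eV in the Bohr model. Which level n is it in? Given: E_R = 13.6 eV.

E_n = −E_R Z²/n² ⇒ n² = E_R Z²/(−E_n) = 13.6 × 4² / 3.40 ≈ 64.00
n = 8

8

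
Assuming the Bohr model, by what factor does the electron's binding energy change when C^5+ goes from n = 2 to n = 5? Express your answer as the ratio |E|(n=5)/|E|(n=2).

4/25

|E| ∝ Z^2 · n^-2; with Z fixed, |E| ∝ n^-2.
|E|(n=5)/|E|(n=2) = (5/2)^-2 = 4/25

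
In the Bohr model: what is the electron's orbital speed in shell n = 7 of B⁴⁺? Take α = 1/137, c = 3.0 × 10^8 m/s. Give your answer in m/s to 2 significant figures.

1.6 × 10^6 m/s

v_n = Zαc/n = 5 × 0.0073 × 3.0 × 10^8 / 7
    = 1.6 × 10^6 m/s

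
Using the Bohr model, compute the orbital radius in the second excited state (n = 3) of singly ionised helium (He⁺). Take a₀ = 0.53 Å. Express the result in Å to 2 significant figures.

r_n = n²a₀/Z = 3² × 0.53 / 2
    = 9 × 0.53 / 2 = 2.4 Å

2.4 Å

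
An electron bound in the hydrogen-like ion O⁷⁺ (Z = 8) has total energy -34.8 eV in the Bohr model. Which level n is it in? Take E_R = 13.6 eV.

E_n = −E_R Z²/n² ⇒ n² = E_R Z²/(−E_n) = 13.6 × 8² / 34.8 ≈ 25.01
n = 5

5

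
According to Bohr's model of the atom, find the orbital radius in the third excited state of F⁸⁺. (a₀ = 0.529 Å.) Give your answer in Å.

r_n = n²a₀/Z = 4² × 0.529 / 9
    = 16 × 0.529 / 9 = 0.940 Å

0.940 Å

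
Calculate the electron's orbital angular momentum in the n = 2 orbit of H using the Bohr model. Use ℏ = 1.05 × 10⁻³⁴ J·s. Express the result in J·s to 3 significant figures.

2.10 × 10⁻³⁴ J·s

L_n = nℏ = 2 × 1.05 × 10⁻³⁴ = 2.10 × 10⁻³⁴ J·s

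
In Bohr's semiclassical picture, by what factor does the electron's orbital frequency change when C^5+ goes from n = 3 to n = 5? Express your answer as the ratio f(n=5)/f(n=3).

27/125

f ∝ Z^2 · n^-3; with Z fixed, f ∝ n^-3.
f(n=5)/f(n=3) = (5/3)^-3 = 27/125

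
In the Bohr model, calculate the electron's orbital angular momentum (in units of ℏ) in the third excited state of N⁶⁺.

4

L_n = nℏ, so L/ℏ = n = 4.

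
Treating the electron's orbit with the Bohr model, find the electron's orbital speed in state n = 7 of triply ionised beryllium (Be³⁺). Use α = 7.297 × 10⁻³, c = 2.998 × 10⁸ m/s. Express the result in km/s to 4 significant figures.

v_n = Zαc/n = 4 × 0.007297 × 2.998 × 10⁸ / 7
    = 1250 km/s

1250 km/s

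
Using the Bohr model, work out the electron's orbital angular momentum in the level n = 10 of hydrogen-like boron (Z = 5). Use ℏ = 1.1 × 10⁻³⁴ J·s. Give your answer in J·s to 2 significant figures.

L_n = nℏ = 10 × 1.1 × 10⁻³⁴ = 1.1 × 10⁻³³ J·s

1.1 × 10⁻³³ J·s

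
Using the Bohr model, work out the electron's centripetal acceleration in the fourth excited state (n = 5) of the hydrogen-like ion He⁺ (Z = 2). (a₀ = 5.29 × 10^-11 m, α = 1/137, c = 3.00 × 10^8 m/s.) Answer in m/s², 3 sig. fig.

r = n²a₀/Z = 6.61 × 10^-10 m, v = Zαc/n = 8.76 × 10^5 m/s
a = v²/r = (8.76 × 10^5)² / 6.61 × 10^-10 = 1.16 × 10^21 m/s²

1.16 × 10^21 m/s²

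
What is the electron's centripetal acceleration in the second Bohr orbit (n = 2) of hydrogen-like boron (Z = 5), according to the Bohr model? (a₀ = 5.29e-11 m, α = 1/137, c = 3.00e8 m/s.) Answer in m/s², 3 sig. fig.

r = n²a₀/Z = 4.23e-11 m, v = Zαc/n = 5.47e6 m/s
a = v²/r = (5.47e6)² / 4.23e-11 = 7.08e23 m/s²

7.08e23 m/s²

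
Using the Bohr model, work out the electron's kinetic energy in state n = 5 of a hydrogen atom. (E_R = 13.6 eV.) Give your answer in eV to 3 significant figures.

0.544 eV

For a Coulomb orbit the virial theorem gives K = −E_n.
E_n = −E_R·Z²/n², so K = E_R·Z²/n² = 13.6 × 1²/5² = 0.544 eV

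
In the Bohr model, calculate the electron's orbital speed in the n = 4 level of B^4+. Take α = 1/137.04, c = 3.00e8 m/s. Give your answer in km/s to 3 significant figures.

v_n = Zαc/n = 5 × 0.00730 × 3.00e8 / 4
    = 2740 km/s

2740 km/s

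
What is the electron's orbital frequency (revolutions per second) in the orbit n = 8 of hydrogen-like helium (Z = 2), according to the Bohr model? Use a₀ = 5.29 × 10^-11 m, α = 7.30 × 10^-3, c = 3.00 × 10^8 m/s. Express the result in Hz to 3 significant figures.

5.15 × 10^13 Hz

r = n²a₀/Z = 1.69 × 10^-9 m, v = Zαc/n = 5.47 × 10^5 m/s
f = v/(2πr) = 5.15 × 10^13 Hz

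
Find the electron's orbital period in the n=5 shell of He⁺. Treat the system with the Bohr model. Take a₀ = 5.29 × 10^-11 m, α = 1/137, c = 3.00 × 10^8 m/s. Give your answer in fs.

4.74 fs

r = n²a₀/Z = 5²·5.29 × 10^-11/2 = 6.61 × 10^-10 m
v = Zαc/n = 2·0.00730·3.00 × 10^8/5 = 8.76 × 10^5 m/s
T = 2πr/v = 4.74 × 10^-15 s = 4.74 fs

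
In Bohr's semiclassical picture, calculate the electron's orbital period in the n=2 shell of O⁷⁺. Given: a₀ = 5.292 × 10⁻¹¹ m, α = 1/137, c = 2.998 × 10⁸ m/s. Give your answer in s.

r = n²a₀/Z = 2²·5.292 × 10⁻¹¹/8 = 2.646 × 10⁻¹¹ m
v = Zαc/n = 8·0.007299·2.998 × 10⁸/2 = 8.753 × 10⁶ m/s
T = 2πr/v = 1.899 × 10⁻¹⁷ s

1.899 × 10⁻¹⁷ s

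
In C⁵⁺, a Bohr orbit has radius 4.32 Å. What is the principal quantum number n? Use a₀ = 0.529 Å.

7

r_n = n²a₀/Z ⇒ n² = rZ/a₀ = 4.32 × 6 / 0.529 ≈ 49.00
n = 7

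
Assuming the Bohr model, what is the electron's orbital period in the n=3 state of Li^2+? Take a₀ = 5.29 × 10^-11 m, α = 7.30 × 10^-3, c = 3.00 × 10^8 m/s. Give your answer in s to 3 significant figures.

r = n²a₀/Z = 3²·5.29 × 10^-11/3 = 1.59 × 10^-10 m
v = Zαc/n = 3·0.00730·3.00 × 10^8/3 = 2.19 × 10^6 m/s
T = 2πr/v = 4.55 × 10^-16 s

4.55 × 10^-16 s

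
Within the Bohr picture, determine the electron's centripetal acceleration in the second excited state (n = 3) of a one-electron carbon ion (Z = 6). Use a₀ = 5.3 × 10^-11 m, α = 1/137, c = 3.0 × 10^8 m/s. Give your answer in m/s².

2.4 × 10^23 m/s²

r = n²a₀/Z = 8.0 × 10^-11 m, v = Zαc/n = 4.4 × 10^6 m/s
a = v²/r = (4.4 × 10^6)² / 8.0 × 10^-11 = 2.4 × 10^23 m/s²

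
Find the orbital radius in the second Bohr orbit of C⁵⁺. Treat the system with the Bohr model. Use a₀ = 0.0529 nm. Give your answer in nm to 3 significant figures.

0.0353 nm

r_n = n²a₀/Z = 2² × 0.0529 / 6
    = 4 × 0.0529 / 6 = 0.0353 nm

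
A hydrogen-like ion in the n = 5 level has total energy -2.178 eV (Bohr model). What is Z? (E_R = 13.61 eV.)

2

E_n = −E_R Z²/n² ⇒ Z² = −E_n n²/E_R = 2.178 × 5² / 13.61 ≈ 4.00
Z = 2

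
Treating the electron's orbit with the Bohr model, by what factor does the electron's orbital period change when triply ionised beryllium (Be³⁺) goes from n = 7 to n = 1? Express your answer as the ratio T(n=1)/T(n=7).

T ∝ Z^-2 · n^3; with Z fixed, T ∝ n^3.
T(n=1)/T(n=7) = (1/7)^3 = 1/343

1/343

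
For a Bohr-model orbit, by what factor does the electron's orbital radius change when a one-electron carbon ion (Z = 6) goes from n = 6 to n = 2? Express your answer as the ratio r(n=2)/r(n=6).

r ∝ Z^-1 · n^2; with Z fixed, r ∝ n^2.
r(n=2)/r(n=6) = (2/6)^2 = 1/9

1/9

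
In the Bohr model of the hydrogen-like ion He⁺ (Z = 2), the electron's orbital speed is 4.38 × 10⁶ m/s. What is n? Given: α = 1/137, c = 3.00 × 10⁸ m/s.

1

v_n = Zαc/n ⇒ n = Zαc/v = 2 × 0.00730 × 3.00 × 10⁸ / 4.38 × 10⁶ ≈ 1.00
n = 1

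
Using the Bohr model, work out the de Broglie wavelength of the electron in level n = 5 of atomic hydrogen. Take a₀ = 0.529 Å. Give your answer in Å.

The Bohr quantisation condition is nλ = 2πr_n.
r_n = n²a₀/Z = 13.2 Å
λ = 2πr_n/n = 2π·13.2/5 = 16.6 Å

16.6 Å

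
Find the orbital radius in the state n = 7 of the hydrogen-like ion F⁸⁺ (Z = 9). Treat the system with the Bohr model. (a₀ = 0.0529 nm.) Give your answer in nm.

0.288 nm

r_n = n²a₀/Z = 7² × 0.0529 / 9
    = 49 × 0.0529 / 9 = 0.288 nm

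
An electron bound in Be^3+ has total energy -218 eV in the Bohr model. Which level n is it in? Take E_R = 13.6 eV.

E_n = −E_R Z²/n² ⇒ n² = E_R Z²/(−E_n) = 13.6 × 4² / 218 ≈ 1.00
n = 1

1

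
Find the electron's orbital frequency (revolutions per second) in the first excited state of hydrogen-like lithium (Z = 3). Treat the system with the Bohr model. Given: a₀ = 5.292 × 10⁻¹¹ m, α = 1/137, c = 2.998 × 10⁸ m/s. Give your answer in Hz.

7.404 × 10¹⁵ Hz

r = n²a₀/Z = 7.056 × 10⁻¹¹ m, v = Zαc/n = 3.282 × 10⁶ m/s
f = v/(2πr) = 7.404 × 10¹⁵ Hz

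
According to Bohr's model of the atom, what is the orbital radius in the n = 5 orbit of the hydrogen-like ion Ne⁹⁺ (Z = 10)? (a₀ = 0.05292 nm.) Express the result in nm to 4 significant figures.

r_n = n²a₀/Z = 5² × 0.05292 / 10
    = 25 × 0.05292 / 10 = 0.1323 nm

0.1323 nm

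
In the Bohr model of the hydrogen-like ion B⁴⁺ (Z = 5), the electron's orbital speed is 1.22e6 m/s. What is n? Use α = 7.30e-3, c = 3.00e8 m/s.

v_n = Zαc/n ⇒ n = Zαc/v = 5 × 0.00730 × 3.00e8 / 1.22e6 ≈ 8.98
n = 9

9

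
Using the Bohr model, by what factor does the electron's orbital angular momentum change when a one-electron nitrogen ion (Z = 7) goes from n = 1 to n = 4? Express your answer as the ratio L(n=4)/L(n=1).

4

L = nℏ depends only on n, so L ∝ n.
L(n=4)/L(n=1) = (4/1)^1 = 4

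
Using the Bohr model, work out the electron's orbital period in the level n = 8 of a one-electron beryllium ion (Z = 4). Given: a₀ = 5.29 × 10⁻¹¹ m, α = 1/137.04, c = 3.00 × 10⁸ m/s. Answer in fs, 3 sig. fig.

r = n²a₀/Z = 8²·5.29 × 10⁻¹¹/4 = 8.46 × 10⁻¹⁰ m
v = Zαc/n = 4·0.00730·3.00 × 10⁸/8 = 1.09 × 10⁶ m/s
T = 2πr/v = 4.86 × 10⁻¹⁵ s = 4.86 fs

4.86 fs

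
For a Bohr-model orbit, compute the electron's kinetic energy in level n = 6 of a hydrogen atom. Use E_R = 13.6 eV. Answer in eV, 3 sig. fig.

0.378 eV

For a Coulomb orbit the virial theorem gives K = −E_n.
E_n = −E_R·Z²/n², so K = E_R·Z²/n² = 13.6 × 1²/6² = 0.378 eV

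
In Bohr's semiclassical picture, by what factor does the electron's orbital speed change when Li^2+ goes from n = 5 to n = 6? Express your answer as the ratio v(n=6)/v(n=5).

5/6

v ∝ Z^1 · n^-1; with Z fixed, v ∝ n^-1.
v(n=6)/v(n=5) = (6/5)^-1 = 5/6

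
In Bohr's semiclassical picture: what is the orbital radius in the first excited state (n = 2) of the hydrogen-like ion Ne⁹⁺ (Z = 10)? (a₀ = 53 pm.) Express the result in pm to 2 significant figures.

21 pm

r_n = n²a₀/Z = 2² × 53 / 10
    = 4 × 53 / 10 = 21 pm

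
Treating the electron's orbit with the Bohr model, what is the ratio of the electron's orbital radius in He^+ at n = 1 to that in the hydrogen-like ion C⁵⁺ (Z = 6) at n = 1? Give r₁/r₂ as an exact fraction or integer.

3

r ∝ Z^-1 · n^2
r₁/r₂ = (2/6)^-1 · (1/1)^2 = 3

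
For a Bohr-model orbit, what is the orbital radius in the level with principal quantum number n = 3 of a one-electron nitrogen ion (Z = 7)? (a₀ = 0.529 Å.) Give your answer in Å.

0.680 Å

r_n = n²a₀/Z = 3² × 0.529 / 7
    = 9 × 0.529 / 7 = 0.680 Å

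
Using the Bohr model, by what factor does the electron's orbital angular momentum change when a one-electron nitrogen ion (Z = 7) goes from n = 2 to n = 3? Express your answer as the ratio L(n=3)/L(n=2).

3/2

L = nℏ depends only on n, so L ∝ n.
L(n=3)/L(n=2) = (3/2)^1 = 3/2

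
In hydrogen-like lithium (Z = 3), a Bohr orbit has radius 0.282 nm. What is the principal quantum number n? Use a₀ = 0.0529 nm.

4

r_n = n²a₀/Z ⇒ n² = rZ/a₀ = 0.282 × 3 / 0.0529 ≈ 15.99
n = 4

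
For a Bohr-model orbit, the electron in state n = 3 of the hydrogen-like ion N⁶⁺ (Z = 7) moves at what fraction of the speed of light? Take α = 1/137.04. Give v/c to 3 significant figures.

0.0170

v_n = Zαc/n, so v/c = Zα/n = 7 × 0.00730 / 3 = 0.0170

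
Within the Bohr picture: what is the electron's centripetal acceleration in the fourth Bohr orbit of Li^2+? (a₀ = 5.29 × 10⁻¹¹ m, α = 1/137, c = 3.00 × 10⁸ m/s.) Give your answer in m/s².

r = n²a₀/Z = 2.82 × 10⁻¹⁰ m, v = Zαc/n = 1.64 × 10⁶ m/s
a = v²/r = (1.64 × 10⁶)² / 2.82 × 10⁻¹⁰ = 9.56 × 10²¹ m/s²

9.56 × 10²¹ m/s²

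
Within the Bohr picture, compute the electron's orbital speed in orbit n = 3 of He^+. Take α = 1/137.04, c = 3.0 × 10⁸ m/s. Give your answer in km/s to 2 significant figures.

v_n = Zαc/n = 2 × 0.0073 × 3.0 × 10⁸ / 3
    = 1500 km/s

1500 km/s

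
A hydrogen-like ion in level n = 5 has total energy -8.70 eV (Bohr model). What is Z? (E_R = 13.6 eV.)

4

E_n = −E_R Z²/n² ⇒ Z² = −E_n n²/E_R = 8.70 × 5² / 13.6 ≈ 15.99
Z = 4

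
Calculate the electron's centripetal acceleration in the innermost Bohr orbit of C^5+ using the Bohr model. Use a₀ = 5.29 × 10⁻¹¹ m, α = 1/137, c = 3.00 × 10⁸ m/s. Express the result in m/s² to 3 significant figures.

1.96 × 10²⁵ m/s²

r = n²a₀/Z = 8.82 × 10⁻¹² m, v = Zαc/n = 1.31 × 10⁷ m/s
a = v²/r = (1.31 × 10⁷)² / 8.82 × 10⁻¹² = 1.96 × 10²⁵ m/s²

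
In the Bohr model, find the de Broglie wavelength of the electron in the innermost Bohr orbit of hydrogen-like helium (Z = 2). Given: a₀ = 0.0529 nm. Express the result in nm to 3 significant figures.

0.166 nm

The Bohr quantisation condition is nλ = 2πr_n.
r_n = n²a₀/Z = 0.0265 nm
λ = 2πr_n/n = 2π·0.0265/1 = 0.166 nm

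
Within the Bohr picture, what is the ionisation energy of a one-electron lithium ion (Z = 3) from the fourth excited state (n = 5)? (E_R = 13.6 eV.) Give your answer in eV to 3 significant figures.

4.90 eV

E_n = −E_R·Z²/n² = −13.6 × 3²/5² eV = -4.90 eV
Ionisation energy = −E_n = 4.90 eV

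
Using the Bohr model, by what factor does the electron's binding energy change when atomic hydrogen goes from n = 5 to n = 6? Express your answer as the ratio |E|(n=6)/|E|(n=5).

25/36

|E| ∝ Z^2 · n^-2; with Z fixed, |E| ∝ n^-2.
|E|(n=6)/|E|(n=5) = (6/5)^-2 = 25/36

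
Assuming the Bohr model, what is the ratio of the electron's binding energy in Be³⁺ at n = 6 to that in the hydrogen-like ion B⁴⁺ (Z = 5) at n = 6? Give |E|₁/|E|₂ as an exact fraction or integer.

16/25

|E| ∝ Z^2 · n^-2
|E|₁/|E|₂ = (4/5)^2 · (6/6)^-2 = 16/25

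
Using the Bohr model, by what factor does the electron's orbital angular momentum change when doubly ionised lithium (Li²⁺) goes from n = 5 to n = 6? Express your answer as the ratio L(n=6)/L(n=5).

L = nℏ depends only on n, so L ∝ n.
L(n=6)/L(n=5) = (6/5)^1 = 6/5

6/5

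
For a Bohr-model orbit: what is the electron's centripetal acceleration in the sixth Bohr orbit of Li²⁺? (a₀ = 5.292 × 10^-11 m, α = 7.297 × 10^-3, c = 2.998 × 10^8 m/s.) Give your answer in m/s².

1.884 × 10^21 m/s²

r = n²a₀/Z = 6.350 × 10^-10 m, v = Zαc/n = 1.094 × 10^6 m/s
a = v²/r = (1.094 × 10^6)² / 6.350 × 10^-10 = 1.884 × 10^21 m/s²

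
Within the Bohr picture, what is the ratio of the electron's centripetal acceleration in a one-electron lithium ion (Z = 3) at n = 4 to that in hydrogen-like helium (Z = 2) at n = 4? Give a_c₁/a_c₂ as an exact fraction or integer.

a_c ∝ Z^3 · n^-4
a_c₁/a_c₂ = (3/2)^3 · (4/4)^-4 = 27/8

27/8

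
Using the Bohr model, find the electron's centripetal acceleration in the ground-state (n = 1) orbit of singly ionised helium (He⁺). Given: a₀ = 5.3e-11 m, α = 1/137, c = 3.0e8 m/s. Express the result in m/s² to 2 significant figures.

r = n²a₀/Z = 2.6e-11 m, v = Zαc/n = 4.4e6 m/s
a = v²/r = (4.4e6)² / 2.6e-11 = 7.2e23 m/s²

7.2e23 m/s²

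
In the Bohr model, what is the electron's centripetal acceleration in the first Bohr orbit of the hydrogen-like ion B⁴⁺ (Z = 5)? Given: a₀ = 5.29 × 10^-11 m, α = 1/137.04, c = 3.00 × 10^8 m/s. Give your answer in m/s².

r = n²a₀/Z = 1.06 × 10^-11 m, v = Zαc/n = 1.09 × 10^7 m/s
a = v²/r = (1.09 × 10^7)² / 1.06 × 10^-11 = 1.13 × 10^25 m/s²

1.13 × 10^25 m/s²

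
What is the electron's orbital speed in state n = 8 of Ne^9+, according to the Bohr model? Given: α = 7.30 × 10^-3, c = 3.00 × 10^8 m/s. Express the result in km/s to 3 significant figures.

2740 km/s

v_n = Zαc/n = 10 × 0.00730 × 3.00 × 10^8 / 8
    = 2740 km/s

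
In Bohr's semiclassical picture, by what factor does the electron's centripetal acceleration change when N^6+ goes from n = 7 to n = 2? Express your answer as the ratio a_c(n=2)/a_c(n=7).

a_c ∝ Z^3 · n^-4; with Z fixed, a_c ∝ n^-4.
a_c(n=2)/a_c(n=7) = (2/7)^-4 = 2401/16

2401/16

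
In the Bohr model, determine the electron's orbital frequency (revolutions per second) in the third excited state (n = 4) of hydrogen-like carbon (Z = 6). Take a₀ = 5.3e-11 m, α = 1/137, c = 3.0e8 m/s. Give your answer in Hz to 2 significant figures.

r = n²a₀/Z = 1.4e-10 m, v = Zαc/n = 3.3e6 m/s
f = v/(2πr) = 3.7e15 Hz

3.7e15 Hz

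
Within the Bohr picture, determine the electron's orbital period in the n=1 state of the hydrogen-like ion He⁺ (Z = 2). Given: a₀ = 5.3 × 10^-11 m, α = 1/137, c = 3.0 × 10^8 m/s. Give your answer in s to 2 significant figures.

r = n²a₀/Z = 1²·5.3 × 10^-11/2 = 2.6 × 10^-11 m
v = Zαc/n = 2·0.0073·3.0 × 10^8/1 = 4.4 × 10^6 m/s
T = 2πr/v = 3.8 × 10^-17 s

3.8 × 10^-17 s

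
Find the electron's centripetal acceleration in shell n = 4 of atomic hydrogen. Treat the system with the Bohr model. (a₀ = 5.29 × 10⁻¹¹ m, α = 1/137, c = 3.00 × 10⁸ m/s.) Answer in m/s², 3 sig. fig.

r = n²a₀/Z = 8.46 × 10⁻¹⁰ m, v = Zαc/n = 5.47 × 10⁵ m/s
a = v²/r = (5.47 × 10⁵)² / 8.46 × 10⁻¹⁰ = 3.54 × 10²⁰ m/s²

3.54 × 10²⁰ m/s²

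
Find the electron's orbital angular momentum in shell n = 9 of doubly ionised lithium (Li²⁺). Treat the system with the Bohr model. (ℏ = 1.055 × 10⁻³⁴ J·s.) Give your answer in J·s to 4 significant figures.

L_n = nℏ = 9 × 1.055 × 10⁻³⁴ = 9.495 × 10⁻³⁴ J·s

9.495 × 10⁻³⁴ J·s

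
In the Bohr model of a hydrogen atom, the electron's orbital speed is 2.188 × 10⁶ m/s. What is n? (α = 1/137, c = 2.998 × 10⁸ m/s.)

1

v_n = Zαc/n ⇒ n = Zαc/v = 1 × 0.007299 × 2.998 × 10⁸ / 2.188 × 10⁶ ≈ 1.00
n = 1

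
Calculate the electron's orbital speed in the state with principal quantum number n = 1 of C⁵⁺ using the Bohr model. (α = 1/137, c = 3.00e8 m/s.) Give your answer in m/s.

v_n = Zαc/n = 6 × 0.00730 × 3.00e8 / 1
    = 1.31e7 m/s

1.31e7 m/s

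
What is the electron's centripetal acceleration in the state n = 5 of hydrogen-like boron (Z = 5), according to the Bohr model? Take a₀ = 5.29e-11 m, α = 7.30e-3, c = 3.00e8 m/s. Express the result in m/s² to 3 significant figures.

1.81e22 m/s²

r = n²a₀/Z = 2.64e-10 m, v = Zαc/n = 2.19e6 m/s
a = v²/r = (2.19e6)² / 2.64e-10 = 1.81e22 m/s²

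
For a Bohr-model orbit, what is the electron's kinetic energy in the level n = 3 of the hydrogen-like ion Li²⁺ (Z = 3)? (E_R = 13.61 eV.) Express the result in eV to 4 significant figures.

For a Coulomb orbit the virial theorem gives K = −E_n.
E_n = −E_R·Z²/n², so K = E_R·Z²/n² = 13.61 × 3²/3² = 13.61 eV

13.61 eV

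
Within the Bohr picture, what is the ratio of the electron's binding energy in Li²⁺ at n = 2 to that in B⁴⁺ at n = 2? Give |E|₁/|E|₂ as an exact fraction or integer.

|E| ∝ Z^2 · n^-2
|E|₁/|E|₂ = (3/5)^2 · (2/2)^-2 = 9/25

9/25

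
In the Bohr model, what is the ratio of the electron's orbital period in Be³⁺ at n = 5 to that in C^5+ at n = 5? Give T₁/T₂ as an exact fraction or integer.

9/4

T ∝ Z^-2 · n^3
T₁/T₂ = (4/6)^-2 · (5/5)^3 = 9/4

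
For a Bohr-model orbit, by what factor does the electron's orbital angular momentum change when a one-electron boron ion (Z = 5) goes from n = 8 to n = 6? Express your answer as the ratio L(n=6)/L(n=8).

L = nℏ depends only on n, so L ∝ n.
L(n=6)/L(n=8) = (6/8)^1 = 3/4

3/4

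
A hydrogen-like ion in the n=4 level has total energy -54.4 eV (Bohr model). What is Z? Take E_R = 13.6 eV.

E_n = −E_R Z²/n² ⇒ Z² = −E_n n²/E_R = 54.4 × 4² / 13.6 ≈ 64.00
Z = 8

8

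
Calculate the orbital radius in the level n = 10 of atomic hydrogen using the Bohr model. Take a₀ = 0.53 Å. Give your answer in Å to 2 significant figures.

53 Å

r_n = n²a₀/Z = 10² × 0.53 / 1
    = 100 × 0.53 / 1 = 53 Å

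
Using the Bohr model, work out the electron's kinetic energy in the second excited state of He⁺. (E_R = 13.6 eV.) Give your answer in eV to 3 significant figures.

6.04 eV

For a Coulomb orbit the virial theorem gives K = −E_n.
E_n = −E_R·Z²/n², so K = E_R·Z²/n² = 13.6 × 2²/3² = 6.04 eV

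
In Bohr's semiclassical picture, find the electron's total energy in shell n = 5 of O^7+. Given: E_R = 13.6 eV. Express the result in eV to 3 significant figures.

-34.8 eV

E_n = −E_R·Z²/n² = −13.6 × 8²/5² = -34.8 eV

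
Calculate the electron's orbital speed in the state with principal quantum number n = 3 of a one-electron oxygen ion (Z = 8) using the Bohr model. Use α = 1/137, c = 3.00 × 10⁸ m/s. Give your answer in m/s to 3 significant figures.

v_n = Zαc/n = 8 × 0.00730 × 3.00 × 10⁸ / 3
    = 5.84 × 10⁶ m/s

5.84 × 10⁶ m/s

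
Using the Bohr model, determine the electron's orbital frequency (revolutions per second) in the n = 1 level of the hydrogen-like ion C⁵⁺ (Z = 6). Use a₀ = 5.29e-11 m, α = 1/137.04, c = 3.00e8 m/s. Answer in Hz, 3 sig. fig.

r = n²a₀/Z = 8.82e-12 m, v = Zαc/n = 1.31e7 m/s
f = v/(2πr) = 2.37e17 Hz

2.37e17 Hz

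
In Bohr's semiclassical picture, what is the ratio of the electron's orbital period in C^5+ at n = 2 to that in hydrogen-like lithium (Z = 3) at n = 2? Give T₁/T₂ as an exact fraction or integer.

T ∝ Z^-2 · n^3
T₁/T₂ = (6/3)^-2 · (2/2)^3 = 1/4

1/4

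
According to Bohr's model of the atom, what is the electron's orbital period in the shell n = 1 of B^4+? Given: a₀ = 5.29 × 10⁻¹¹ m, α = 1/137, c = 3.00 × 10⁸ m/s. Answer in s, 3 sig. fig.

6.07 × 10⁻¹⁸ s

r = n²a₀/Z = 1²·5.29 × 10⁻¹¹/5 = 1.06 × 10⁻¹¹ m
v = Zαc/n = 5·0.00730·3.00 × 10⁸/1 = 1.09 × 10⁷ m/s
T = 2πr/v = 6.07 × 10⁻¹⁸ s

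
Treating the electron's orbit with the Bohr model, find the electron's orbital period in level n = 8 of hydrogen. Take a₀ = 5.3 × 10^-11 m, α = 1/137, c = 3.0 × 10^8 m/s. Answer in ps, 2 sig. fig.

r = n²a₀/Z = 8²·5.3 × 10^-11/1 = 3.4 × 10^-9 m
v = Zαc/n = 1·0.0073·3.0 × 10^8/8 = 2.7 × 10^5 m/s
T = 2πr/v = 7.8 × 10^-14 s = 0.078 ps

0.078 ps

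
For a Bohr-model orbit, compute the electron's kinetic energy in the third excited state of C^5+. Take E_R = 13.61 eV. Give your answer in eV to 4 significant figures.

30.62 eV

For a Coulomb orbit the virial theorem gives K = −E_n.
E_n = −E_R·Z²/n², so K = E_R·Z²/n² = 13.61 × 6²/4² = 30.62 eV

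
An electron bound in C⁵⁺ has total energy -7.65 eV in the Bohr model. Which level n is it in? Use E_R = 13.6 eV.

E_n = −E_R Z²/n² ⇒ n² = E_R Z²/(−E_n) = 13.6 × 6² / 7.65 ≈ 64.00
n = 8

8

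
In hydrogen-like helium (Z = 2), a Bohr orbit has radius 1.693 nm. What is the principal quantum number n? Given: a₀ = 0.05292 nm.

r_n = n²a₀/Z ⇒ n² = rZ/a₀ = 1.693 × 2 / 0.05292 ≈ 63.98
n = 8

8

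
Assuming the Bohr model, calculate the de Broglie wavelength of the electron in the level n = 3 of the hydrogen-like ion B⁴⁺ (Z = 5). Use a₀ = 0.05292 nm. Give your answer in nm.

0.1995 nm

The Bohr quantisation condition is nλ = 2πr_n.
r_n = n²a₀/Z = 0.09526 nm
λ = 2πr_n/n = 2π·0.09526/3 = 0.1995 nm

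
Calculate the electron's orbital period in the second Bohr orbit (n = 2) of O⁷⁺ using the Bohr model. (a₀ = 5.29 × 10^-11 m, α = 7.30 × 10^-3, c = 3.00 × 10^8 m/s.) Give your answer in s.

r = n²a₀/Z = 2²·5.29 × 10^-11/8 = 2.65 × 10^-11 m
v = Zαc/n = 8·0.00730·3.00 × 10^8/2 = 8.76 × 10^6 m/s
T = 2πr/v = 1.90 × 10^-17 s

1.90 × 10^-17 s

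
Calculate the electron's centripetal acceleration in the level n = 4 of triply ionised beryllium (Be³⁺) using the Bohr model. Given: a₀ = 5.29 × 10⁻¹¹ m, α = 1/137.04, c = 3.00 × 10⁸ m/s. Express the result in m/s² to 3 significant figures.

r = n²a₀/Z = 2.12 × 10⁻¹⁰ m, v = Zαc/n = 2.19 × 10⁶ m/s
a = v²/r = (2.19 × 10⁶)² / 2.12 × 10⁻¹⁰ = 2.26 × 10²² m/s²

2.26 × 10²² m/s²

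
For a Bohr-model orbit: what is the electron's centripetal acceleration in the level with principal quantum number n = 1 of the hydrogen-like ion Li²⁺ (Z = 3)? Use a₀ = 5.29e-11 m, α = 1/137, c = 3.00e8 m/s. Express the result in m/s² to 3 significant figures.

r = n²a₀/Z = 1.76e-11 m, v = Zαc/n = 6.57e6 m/s
a = v²/r = (6.57e6)² / 1.76e-11 = 2.45e24 m/s²

2.45e24 m/s²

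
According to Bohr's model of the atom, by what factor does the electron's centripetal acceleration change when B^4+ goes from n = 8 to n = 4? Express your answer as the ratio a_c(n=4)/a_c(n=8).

16

a_c ∝ Z^3 · n^-4; with Z fixed, a_c ∝ n^-4.
a_c(n=4)/a_c(n=8) = (4/8)^-4 = 16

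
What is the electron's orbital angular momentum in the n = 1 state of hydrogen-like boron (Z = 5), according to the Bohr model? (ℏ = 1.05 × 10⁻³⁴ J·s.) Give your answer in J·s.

L_n = nℏ = 1 × 1.05 × 10⁻³⁴ = 1.05 × 10⁻³⁴ J·s

1.05 × 10⁻³⁴ J·s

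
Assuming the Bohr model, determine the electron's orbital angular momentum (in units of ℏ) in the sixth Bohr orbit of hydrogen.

L_n = nℏ, so L/ℏ = n = 6.

6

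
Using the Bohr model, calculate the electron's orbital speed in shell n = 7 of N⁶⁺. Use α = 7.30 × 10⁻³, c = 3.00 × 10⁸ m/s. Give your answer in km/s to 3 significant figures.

v_n = Zαc/n = 7 × 0.00730 × 3.00 × 10⁸ / 7
    = 2190 km/s

2190 km/s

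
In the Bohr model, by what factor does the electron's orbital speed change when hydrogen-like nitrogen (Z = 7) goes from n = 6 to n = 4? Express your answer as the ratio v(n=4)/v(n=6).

v ∝ Z^1 · n^-1; with Z fixed, v ∝ n^-1.
v(n=4)/v(n=6) = (4/6)^-1 = 3/2

3/2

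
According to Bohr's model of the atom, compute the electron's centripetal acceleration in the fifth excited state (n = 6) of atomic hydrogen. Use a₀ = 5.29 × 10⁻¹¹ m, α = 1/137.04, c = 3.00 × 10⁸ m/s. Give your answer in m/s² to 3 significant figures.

6.99 × 10¹⁹ m/s²

r = n²a₀/Z = 1.90 × 10⁻⁹ m, v = Zαc/n = 3.65 × 10⁵ m/s
a = v²/r = (3.65 × 10⁵)² / 1.90 × 10⁻⁹ = 6.99 × 10¹⁹ m/s²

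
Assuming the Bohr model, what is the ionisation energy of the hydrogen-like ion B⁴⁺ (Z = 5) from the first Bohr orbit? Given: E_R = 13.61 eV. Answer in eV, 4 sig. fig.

E_n = −E_R·Z²/n² = −13.61 × 5²/1² eV = -340.2 eV
Ionisation energy = −E_n = 340.2 eV

340.2 eV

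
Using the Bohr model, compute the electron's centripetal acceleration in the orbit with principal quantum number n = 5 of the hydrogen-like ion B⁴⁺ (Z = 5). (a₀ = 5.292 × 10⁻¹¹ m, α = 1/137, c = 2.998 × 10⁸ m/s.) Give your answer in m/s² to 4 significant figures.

1.810 × 10²² m/s²

r = n²a₀/Z = 2.646 × 10⁻¹⁰ m, v = Zαc/n = 2.188 × 10⁶ m/s
a = v²/r = (2.188 × 10⁶)² / 2.646 × 10⁻¹⁰ = 1.810 × 10²² m/s²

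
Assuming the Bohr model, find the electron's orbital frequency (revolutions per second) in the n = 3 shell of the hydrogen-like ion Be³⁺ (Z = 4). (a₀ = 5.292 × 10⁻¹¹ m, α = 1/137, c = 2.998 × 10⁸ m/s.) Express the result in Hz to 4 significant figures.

3.900 × 10¹⁵ Hz

r = n²a₀/Z = 1.191 × 10⁻¹⁰ m, v = Zαc/n = 2.918 × 10⁶ m/s
f = v/(2πr) = 3.900 × 10¹⁵ Hz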